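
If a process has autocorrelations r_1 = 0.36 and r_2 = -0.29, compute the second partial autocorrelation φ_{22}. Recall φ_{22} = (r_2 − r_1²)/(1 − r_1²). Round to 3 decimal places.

-0.482

φ_{22} = (r_2 − r_1²) / (1 − r_1²)
r_1² = (0.36)² = 0.1296
Numerator = -0.29 − 0.1296 = -0.4196; denominator = 1 − 0.1296 = 0.8704
φ_{22} = -0.4196 / 0.8704 = -0.482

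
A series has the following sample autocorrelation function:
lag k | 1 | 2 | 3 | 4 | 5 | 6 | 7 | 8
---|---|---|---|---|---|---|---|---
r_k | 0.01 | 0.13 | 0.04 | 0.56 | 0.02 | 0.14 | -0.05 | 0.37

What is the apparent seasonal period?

4

The largest autocorrelation is r_4 = 0.56, with a weaker echo at lag 8 (0.37); the remaining lags stay at or below 0.14.
The dominant spike at lag 4 indicates a seasonal period of 4.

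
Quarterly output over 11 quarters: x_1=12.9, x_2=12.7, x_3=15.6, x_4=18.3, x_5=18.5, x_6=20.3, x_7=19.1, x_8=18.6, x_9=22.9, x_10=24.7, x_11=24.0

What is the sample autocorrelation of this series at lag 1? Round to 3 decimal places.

0.679

Mean x̄ = (12.9 + 12.7 + 15.6 + 18.3 + 18.5 + 20.3 + 19.1 + 18.6 + 22.9 + 24.7 + 24.0)/11 = 18.8727
Numerator Σ_{t=1}^{10}(x_t−x̄)(x_{t+1}−x̄) = 111.1356
Denominator Σ(x_t−x̄)² = 163.5818
r_1 = 111.1356 / 163.5818 = 0.679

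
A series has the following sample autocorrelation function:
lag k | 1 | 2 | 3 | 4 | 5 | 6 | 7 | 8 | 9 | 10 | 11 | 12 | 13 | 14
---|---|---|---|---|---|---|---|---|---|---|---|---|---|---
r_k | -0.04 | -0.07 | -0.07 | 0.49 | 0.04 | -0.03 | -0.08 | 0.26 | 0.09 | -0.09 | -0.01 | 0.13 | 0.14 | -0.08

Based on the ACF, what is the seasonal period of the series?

4

The largest autocorrelation is r_4 = 0.49, with a weaker echo at lag 8 (0.26); the remaining lags stay at or below 0.14.
The dominant spike at lag 4 indicates a seasonal period of 4.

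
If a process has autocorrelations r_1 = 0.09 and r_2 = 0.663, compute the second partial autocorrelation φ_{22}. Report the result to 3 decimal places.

0.660

φ_{22} = (r_2 − r_1²) / (1 − r_1²)
r_1² = (0.09)² = 0.0081
Numerator = 0.663 − 0.0081 = 0.6549; denominator = 1 − 0.0081 = 0.9919
φ_{22} = 0.6549 / 0.9919 = 0.660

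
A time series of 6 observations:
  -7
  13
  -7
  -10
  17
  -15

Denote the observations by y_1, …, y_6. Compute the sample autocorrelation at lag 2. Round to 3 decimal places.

Mean ȳ = (-7 + 13 − 7 − 10 + 17 − 15)/6 = -1.5000
Σ(y_t−ȳ)(y_{t+2}−ȳ) = (30.2500) + (-123.2500) + (-101.7500) + (114.7500) = -80.0000
Denominator Σ(y_t−ȳ)² = 867.5000
r_2 = -80.0000 / 867.5000 = -0.092

-0.092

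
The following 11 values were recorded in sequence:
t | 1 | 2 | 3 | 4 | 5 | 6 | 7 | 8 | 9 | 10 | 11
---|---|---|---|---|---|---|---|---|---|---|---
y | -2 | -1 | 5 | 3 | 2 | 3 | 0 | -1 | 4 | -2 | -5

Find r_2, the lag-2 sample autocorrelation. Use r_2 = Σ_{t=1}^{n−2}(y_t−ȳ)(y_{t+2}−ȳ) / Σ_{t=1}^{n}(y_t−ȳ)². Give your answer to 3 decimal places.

-0.257

Mean ȳ = (-2 − 1 + 5 + 3 + 2 + 3 + 0 − 1 + 4 − 2 − 5)/11 = 0.5455
Numerator Σ_{t=1}^{9}(y_t−ȳ)(y_{t+2}−ȳ) = -24.3223
Denominator Σ(y_t−ȳ)² = 94.7273
r_2 = -24.3223 / 94.7273 = -0.257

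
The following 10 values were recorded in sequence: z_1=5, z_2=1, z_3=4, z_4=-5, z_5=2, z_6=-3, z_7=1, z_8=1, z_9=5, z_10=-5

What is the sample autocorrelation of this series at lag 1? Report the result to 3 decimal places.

-0.412

Mean z̄ = (5 + 1 + 4 − 5 + 2 − 3 + 1 + 1 + 5 − 5)/10 = 0.6000
Numerator Σ_{t=1}^{9}(z_t−z̄)(z_{t+1}−z̄) = -52.9600
Denominator Σ(z_t−z̄)² = 128.4000
r_1 = -52.9600 / 128.4000 = -0.412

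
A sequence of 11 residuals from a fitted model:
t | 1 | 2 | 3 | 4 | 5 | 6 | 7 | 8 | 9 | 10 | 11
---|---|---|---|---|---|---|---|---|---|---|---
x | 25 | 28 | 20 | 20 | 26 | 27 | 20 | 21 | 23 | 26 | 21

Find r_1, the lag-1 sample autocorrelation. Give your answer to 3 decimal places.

-0.068

Mean x̄ = (25 + 28 + 20 + 20 + 26 + 27 + 20 + 21 + 23 + 26 + 21)/11 = 23.3636
Numerator Σ_{t=1}^{10}(x_t−x̄)(x_{t+1}−x̄) = -6.5868
Denominator Σ(x_t−x̄)² = 96.5455
r_1 = -6.5868 / 96.5455 = -0.068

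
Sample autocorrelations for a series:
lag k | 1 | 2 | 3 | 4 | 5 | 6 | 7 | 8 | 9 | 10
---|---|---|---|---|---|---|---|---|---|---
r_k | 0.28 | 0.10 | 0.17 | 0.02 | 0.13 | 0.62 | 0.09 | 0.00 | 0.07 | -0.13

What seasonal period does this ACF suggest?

The largest autocorrelation is r_6 = 0.62; the remaining lags stay at or below 0.28. The elevated value at lag 1 (0.28), dropping to 0.10 at lag 2, reflects decaying short-term dependence rather than seasonality.
The dominant spike at lag 6 indicates a seasonal period of 6.

6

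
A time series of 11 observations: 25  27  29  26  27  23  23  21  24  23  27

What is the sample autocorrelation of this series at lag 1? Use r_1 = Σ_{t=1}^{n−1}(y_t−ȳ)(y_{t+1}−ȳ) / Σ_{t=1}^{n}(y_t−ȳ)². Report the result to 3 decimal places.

0.414

Mean ȳ = (25 + 27 + 29 + 26 + 27 + 23 + 23 + 21 + 24 + 23 + 27)/11 = 25.0000
Numerator Σ_{t=1}^{10}(y_t−ȳ)(y_{t+1}−ȳ) = 24.0000
Denominator Σ(y_t−ȳ)² = 58.0000
r_1 = 24.0000 / 58.0000 = 0.414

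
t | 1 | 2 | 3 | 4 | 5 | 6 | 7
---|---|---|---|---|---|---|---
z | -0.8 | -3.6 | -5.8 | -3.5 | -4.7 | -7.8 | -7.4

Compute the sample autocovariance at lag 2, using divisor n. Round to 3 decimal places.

-0.957

Mean z̄ = (-0.8 − 3.6 − 5.8 − 3.5 − 4.7 − 7.8 − 7.4)/7 = -4.8000
Σ_{t=1}^{5}(z_t−z̄)(z_{t+2}−z̄) = -6.7000
γ_2 = -6.7000 / 7 = -0.957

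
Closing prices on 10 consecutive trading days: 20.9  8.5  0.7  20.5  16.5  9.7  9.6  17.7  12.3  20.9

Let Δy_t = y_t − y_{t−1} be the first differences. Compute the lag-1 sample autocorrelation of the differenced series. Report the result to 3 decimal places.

First differences Δy: -12.4, -7.8, 19.8, -4.0, -6.8, -0.1, 8.1, -5.4, 8.6
Mean of differences = 0.0000
Numerator Σ(Δy_t−Δȳ)(Δy_{t+1}−Δȳ) = -200.0300
Denominator Σ(Δy_t−Δȳ)² = 837.6200
r_1(Δy) = -200.0300 / 837.6200 = -0.239

-0.239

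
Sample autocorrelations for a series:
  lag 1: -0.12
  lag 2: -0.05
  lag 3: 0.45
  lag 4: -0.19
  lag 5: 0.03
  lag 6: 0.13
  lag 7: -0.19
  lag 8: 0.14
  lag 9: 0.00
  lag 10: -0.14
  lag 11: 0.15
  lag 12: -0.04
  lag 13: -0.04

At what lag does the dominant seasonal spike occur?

3

The largest autocorrelation is r_3 = 0.45; the remaining lags stay at or below 0.15.
The dominant spike at lag 3 indicates a seasonal period of 3.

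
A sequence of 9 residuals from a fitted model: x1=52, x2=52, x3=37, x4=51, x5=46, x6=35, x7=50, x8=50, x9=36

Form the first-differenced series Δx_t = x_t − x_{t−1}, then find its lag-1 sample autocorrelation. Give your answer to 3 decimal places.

-0.416

First differences Δx: 0, -15, 14, -5, -11, 15, 0, -14
Mean of differences = -2.0000
Numerator Σ(Δx_t−Δx̄)(Δx_{t+1}−Δx̄) = -398.0000
Denominator Σ(Δx_t−Δx̄)² = 956.0000
r_1(Δx) = -398.0000 / 956.0000 = -0.416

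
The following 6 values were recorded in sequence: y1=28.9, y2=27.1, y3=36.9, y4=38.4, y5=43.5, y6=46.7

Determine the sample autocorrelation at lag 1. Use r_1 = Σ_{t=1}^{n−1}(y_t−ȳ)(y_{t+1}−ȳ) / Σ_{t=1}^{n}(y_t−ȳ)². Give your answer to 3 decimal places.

0.507

Mean ȳ = (28.9 + 27.1 + 36.9 + 38.4 + 43.5 + 46.7)/6 = 36.9167
Deviations from mean: -8.0167, -9.8167, -0.0167, 1.4833, 6.5833, 9.7833
Σ(y_t−ȳ)(y_{t+1}−ȳ) = (78.6969) + (0.1636) + (-0.0247) + (9.7653) + (64.4069) = 153.0081
Denominator Σ(y_t−ȳ)² = 301.8883
r_1 = 153.0081 / 301.8883 = 0.507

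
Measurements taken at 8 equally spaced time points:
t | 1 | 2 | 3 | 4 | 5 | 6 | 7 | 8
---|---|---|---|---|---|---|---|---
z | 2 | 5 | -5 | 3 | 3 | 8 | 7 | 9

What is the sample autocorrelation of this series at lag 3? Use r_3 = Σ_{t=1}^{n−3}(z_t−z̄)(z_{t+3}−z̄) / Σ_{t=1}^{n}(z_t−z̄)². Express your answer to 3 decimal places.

-0.312

Mean z̄ = (2 + 5 − 5 + 3 + 3 + 8 + 7 + 9)/8 = 4.0000
Numerator Σ_{t=1}^{5}(z_t−z̄)(z_{t+3}−z̄) = -43.0000
Denominator Σ(z_t−z̄)² = 138.0000
r_3 = -43.0000 / 138.0000 = -0.312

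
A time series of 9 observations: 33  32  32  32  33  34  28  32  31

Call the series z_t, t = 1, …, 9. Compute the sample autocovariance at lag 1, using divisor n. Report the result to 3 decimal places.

-0.680

Mean z̄ = (33 + 32 + 32 + 32 + 33 + 34 + 28 + 32 + 31)/9 = 31.8889
Σ_{t=1}^{8}(z_t−z̄)(z_{t+1}−z̄) = -6.1235
γ_1 = -6.1235 / 9 = -0.680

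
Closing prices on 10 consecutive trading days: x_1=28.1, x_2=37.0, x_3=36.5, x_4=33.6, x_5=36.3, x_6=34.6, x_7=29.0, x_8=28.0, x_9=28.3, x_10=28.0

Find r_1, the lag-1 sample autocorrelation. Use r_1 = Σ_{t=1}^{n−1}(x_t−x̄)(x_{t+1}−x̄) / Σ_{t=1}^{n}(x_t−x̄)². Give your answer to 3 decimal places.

0.437

Mean x̄ = (28.1 + 37.0 + 36.5 + 33.6 + 36.3 + 34.6 + 29.0 + 28.0 + 28.3 + 28.0)/10 = 31.9400
Numerator Σ_{t=1}^{9}(x_t−x̄)(x_{t+1}−x̄) = 62.4944
Denominator Σ(x_t−x̄)² = 142.9240
r_1 = 62.4944 / 142.9240 = 0.437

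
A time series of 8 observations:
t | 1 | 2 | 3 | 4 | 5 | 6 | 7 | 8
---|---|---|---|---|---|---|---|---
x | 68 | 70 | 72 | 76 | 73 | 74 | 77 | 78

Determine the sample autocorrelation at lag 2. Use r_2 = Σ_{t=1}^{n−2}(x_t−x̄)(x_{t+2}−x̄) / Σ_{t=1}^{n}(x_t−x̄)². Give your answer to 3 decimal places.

Mean x̄ = (68 + 70 + 72 + 76 + 73 + 74 + 77 + 78)/8 = 73.5000
Deviations from mean: -5.5000, -3.5000, -1.5000, 2.5000, -0.5000, 0.5000, 3.5000, 4.5000
Numerator Σ_{t=1}^{6}(x_t−x̄)(x_{t+2}−x̄) = 2.0000
Denominator Σ(x_t−x̄)² = 84.0000
r_2 = 2.0000 / 84.0000 = 0.024

0.024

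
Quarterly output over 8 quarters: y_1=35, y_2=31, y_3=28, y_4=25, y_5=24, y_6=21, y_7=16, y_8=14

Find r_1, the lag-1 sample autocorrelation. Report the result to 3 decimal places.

0.592

Mean ȳ = (35 + 31 + 28 + 25 + 24 + 21 + 16 + 14)/8 = 24.2500
Σ(y_t−ȳ)(y_{t+1}−ȳ) = (72.5625) + (25.3125) + (2.8125) + (-0.1875) + (0.8125) + (26.8125) + (84.5625) = 212.6875
Denominator Σ(y_t−ȳ)² = 359.5000
r_1 = 212.6875 / 359.5000 = 0.592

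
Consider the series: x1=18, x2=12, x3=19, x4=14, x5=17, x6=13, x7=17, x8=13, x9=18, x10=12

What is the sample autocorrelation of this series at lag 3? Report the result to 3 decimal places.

-0.522

Mean x̄ = (18 + 12 + 19 + 14 + 17 + 13 + 17 + 13 + 18 + 12)/10 = 15.3000
Σ(x_t−x̄)(x_{t+3}−x̄) = (-3.5100) + (-5.6100) + (-8.5100) + (-2.2100) + (-3.9100) + (-6.2100) + (-5.6100) = -35.5700
Denominator Σ(x_t−x̄)² = 68.1000
r_3 = -35.5700 / 68.1000 = -0.522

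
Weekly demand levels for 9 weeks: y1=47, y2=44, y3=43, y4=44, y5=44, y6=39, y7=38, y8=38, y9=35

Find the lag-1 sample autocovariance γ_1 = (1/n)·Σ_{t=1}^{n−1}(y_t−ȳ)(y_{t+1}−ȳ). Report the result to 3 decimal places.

7.210

Mean ȳ = (47 + 44 + 43 + 44 + 44 + 39 + 38 + 38 + 35)/9 = 41.3333
Σ_{t=1}^{8}(y_t−ȳ)(y_{t+1}−ȳ) = 64.8889
γ_1 = 64.8889 / 9 = 7.210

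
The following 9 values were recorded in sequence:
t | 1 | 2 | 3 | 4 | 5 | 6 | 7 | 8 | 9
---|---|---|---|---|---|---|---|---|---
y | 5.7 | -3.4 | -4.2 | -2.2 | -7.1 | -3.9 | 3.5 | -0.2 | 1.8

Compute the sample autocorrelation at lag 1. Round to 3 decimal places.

0.088

Mean ȳ = (5.7 − 3.4 − 4.2 − 2.2 − 7.1 − 3.9 + 3.5 − 0.2 + 1.8)/9 = -1.1111
Numerator Σ_{t=1}^{8}(y_t−ȳ)(y_{t+1}−ȳ) = 12.0610
Denominator Σ(y_t−ȳ)² = 136.5689
r_1 = 12.0610 / 136.5689 = 0.088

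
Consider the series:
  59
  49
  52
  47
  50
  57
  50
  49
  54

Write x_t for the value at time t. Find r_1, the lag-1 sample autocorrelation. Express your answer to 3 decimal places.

-0.249

Mean x̄ = (59 + 49 + 52 + 47 + 50 + 57 + 50 + 49 + 54)/9 = 51.8889
Numerator Σ_{t=1}^{8}(x_t−x̄)(x_{t+1}−x̄) = -32.1235
Denominator Σ(x_t−x̄)² = 128.8889
r_1 = -32.1235 / 128.8889 = -0.249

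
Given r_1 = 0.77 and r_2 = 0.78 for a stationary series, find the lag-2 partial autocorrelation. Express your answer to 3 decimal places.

0.460

φ_{22} = (r_2 − r_1²) / (1 − r_1²)
r_1² = (0.77)² = 0.5929
Numerator = 0.78 − 0.5929 = 0.1871; denominator = 1 − 0.5929 = 0.4071
φ_{22} = 0.1871 / 0.4071 = 0.460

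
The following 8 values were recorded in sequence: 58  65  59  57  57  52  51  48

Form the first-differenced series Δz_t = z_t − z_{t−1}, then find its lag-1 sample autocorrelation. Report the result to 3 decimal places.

-0.401

First differences Δz: 7, -6, -2, 0, -5, -1, -3
Mean of differences = -1.4286
Numerator Σ(Δz_t−Δz̄)(Δz_{t+1}−Δz̄) = -44.0408
Denominator Σ(Δz_t−Δz̄)² = 109.7143
r_1(Δz) = -44.0408 / 109.7143 = -0.401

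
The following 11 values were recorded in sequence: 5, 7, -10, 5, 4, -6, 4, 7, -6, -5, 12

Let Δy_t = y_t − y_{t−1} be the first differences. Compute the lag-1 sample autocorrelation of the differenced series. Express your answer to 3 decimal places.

-0.331

First differences Δy: 2, -17, 15, -1, -10, 10, 3, -13, 1, 17
Mean of differences = 0.7000
Numerator Σ(Δy_t−Δȳ)(Δy_{t+1}−Δȳ) = -391.0900
Denominator Σ(Δy_t−Δȳ)² = 1182.1000
r_1(Δy) = -391.0900 / 1182.1000 = -0.331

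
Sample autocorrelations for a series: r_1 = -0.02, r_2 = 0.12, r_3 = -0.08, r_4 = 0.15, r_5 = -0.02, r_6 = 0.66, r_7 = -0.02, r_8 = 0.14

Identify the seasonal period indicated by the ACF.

The largest autocorrelation is r_6 = 0.66; the remaining lags stay at or below 0.15.
The dominant spike at lag 6 indicates a seasonal period of 6.

6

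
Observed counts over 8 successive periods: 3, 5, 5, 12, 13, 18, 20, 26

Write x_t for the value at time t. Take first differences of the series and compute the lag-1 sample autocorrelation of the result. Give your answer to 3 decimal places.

First differences Δx: 2, 0, 7, 1, 5, 2, 6
Mean of differences = 3.2857
Numerator Σ(Δx_t−Δx̄)(Δx_{t+1}−Δx̄) = -26.0816
Denominator Σ(Δx_t−Δx̄)² = 43.4286
r_1(Δx) = -26.0816 / 43.4286 = -0.601

-0.601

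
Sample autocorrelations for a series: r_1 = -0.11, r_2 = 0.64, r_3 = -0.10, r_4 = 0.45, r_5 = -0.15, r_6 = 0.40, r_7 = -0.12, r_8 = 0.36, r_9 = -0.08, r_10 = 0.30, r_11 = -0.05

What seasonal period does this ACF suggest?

The largest autocorrelation is r_2 = 0.64, with weaker echoes at lags 4 (0.45), 6 (0.40), 8 (0.36) and 10 (0.30); the remaining lags stay at or below -0.05.
The dominant spike at lag 2 indicates a seasonal period of 2.

2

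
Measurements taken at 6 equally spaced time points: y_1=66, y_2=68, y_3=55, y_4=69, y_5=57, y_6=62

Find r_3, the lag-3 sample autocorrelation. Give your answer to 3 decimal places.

-0.024

Mean ȳ = (66 + 68 + 55 + 69 + 57 + 62)/6 = 62.8333
Σ(y_t−ȳ)(y_{t+3}−ȳ) = (19.5278) + (-30.1389) + (6.5278) = -4.0833
Denominator Σ(y_t−ȳ)² = 170.8333
r_3 = -4.0833 / 170.8333 = -0.024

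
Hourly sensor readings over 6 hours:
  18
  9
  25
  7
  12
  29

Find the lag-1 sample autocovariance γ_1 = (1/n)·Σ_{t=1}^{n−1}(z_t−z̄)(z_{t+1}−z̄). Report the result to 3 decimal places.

Mean z̄ = (18 + 9 + 25 + 7 + 12 + 29)/6 = 16.6667
Deviations: 1.3333, -7.6667, 8.3333, -9.6667, -4.6667, 12.3333
Σ_{t=1}^{5}(z_t−z̄)(z_{t+1}−z̄) = -167.1111
γ_1 = -167.1111 / 6 = -27.852

-27.852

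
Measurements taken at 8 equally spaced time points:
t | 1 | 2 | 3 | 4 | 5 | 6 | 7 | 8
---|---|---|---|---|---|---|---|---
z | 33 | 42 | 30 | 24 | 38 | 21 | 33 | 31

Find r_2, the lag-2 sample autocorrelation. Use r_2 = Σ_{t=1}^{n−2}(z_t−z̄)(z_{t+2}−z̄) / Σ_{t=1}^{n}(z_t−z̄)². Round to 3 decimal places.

0.009

Mean z̄ = (33 + 42 + 30 + 24 + 38 + 21 + 33 + 31)/8 = 31.5000
Σ(z_t−z̄)(z_{t+2}−z̄) = (-2.2500) + (-78.7500) + (-9.7500) + (78.7500) + (9.7500) + (5.2500) = 3.0000
Denominator Σ(z_t−z̄)² = 326.0000
r_2 = 3.0000 / 326.0000 = 0.009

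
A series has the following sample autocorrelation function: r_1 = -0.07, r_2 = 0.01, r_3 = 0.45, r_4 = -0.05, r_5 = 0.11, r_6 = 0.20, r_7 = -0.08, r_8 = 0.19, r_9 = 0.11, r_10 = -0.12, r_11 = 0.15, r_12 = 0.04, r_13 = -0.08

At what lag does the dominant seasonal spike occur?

The largest autocorrelation is r_3 = 0.45, with a weaker echo at lag 6 (0.20); the remaining lags stay at or below 0.19.
The dominant spike at lag 3 indicates a seasonal period of 3.

3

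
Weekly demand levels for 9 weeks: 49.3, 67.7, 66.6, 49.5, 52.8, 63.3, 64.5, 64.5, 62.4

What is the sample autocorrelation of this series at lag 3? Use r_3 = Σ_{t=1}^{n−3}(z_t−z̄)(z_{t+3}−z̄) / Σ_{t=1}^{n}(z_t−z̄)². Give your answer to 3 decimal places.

Mean z̄ = (49.3 + 67.7 + 66.6 + 49.5 + 52.8 + 63.3 + 64.5 + 64.5 + 62.4)/9 = 60.0667
Numerator Σ_{t=1}^{6}(z_t−z̄)(z_{t+3}−z̄) = 7.9067
Denominator Σ(z_t−z̄)² = 436.5400
r_3 = 7.9067 / 436.5400 = 0.018

0.018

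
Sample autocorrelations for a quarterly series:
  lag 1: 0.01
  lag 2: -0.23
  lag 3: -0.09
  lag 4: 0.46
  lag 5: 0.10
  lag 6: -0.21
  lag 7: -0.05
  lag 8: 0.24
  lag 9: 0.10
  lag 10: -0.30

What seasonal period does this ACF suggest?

The largest autocorrelation is r_4 = 0.46, with a weaker echo at lag 8 (0.24); the remaining lags stay at or below 0.10.
The dominant spike at lag 4 indicates a seasonal period of 4.

4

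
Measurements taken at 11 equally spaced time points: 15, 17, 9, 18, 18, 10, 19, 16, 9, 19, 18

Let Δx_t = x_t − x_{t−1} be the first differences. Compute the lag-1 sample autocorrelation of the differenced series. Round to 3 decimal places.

First differences Δx: 2, -8, 9, 0, -8, 9, -3, -7, 10, -1
Mean of differences = 0.3000
Numerator Σ(Δx_t−Δx̄)(Δx_{t+1}−Δx̄) = -246.6900
Denominator Σ(Δx_t−Δx̄)² = 452.1000
r_1(Δx) = -246.6900 / 452.1000 = -0.546

-0.546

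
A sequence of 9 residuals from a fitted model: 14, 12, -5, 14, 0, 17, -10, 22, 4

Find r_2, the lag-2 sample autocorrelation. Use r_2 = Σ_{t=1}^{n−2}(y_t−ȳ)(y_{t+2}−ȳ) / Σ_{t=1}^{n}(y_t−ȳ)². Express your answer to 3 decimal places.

Mean ȳ = (14 + 12 − 5 + 14 + 0 + 17 − 10 + 22 + 4)/9 = 7.5556
Σ(y_t−ȳ)(y_{t+2}−ȳ) = (-80.9136) + (28.6420) + (94.8642) + (60.8642) + (132.6420) + (136.4198) + (62.4198) = 434.9383
Denominator Σ(y_t−ȳ)² = 936.2222
r_2 = 434.9383 / 936.2222 = 0.465

0.465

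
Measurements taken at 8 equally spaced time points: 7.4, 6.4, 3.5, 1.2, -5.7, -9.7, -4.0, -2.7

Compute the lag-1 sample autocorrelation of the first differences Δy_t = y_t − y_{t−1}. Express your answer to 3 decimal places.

0.210

First differences Δy: -1.0, -2.9, -2.3, -6.9, -4.0, 5.7, 1.3
Mean of differences = -1.4429
Numerator Σ(Δy_t−Δȳ)(Δy_{t+1}−Δȳ) = 20.5624
Denominator Σ(Δy_t−Δȳ)² = 97.9171
r_1(Δy) = 20.5624 / 97.9171 = 0.210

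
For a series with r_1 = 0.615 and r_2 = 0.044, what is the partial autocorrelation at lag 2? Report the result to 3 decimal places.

φ_{22} = (r_2 − r_1²) / (1 − r_1²)
r_1² = (0.615)² = 0.378225
Numerator = 0.044 − 0.3782 = -0.3342; denominator = 1 − 0.3782 = 0.6218
φ_{22} = -0.3342 / 0.6218 = -0.538

-0.538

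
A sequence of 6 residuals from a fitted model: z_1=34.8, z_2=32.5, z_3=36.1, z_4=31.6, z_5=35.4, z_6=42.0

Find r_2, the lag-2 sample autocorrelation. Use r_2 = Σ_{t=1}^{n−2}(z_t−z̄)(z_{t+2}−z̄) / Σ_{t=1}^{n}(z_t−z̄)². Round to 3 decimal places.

-0.215

Mean z̄ = (34.8 + 32.5 + 36.1 + 31.6 + 35.4 + 42.0)/6 = 35.4000
Deviations from mean: -0.6000, -2.9000, 0.7000, -3.8000, 0.0000, 6.6000
Numerator Σ_{t=1}^{4}(z_t−z̄)(z_{t+2}−z̄) = -14.4800
Denominator Σ(z_t−z̄)² = 67.2600
r_2 = -14.4800 / 67.2600 = -0.215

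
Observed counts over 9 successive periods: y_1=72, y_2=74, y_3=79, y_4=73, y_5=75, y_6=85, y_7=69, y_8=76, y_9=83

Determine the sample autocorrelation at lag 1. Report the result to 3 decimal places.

Mean ȳ = (72 + 74 + 79 + 73 + 75 + 85 + 69 + 76 + 83)/9 = 76.2222
Numerator Σ_{t=1}^{8}(y_t−ȳ)(y_{t+1}−ȳ) = -75.8272
Denominator Σ(y_t−ȳ)² = 217.5556
r_1 = -75.8272 / 217.5556 = -0.349

-0.349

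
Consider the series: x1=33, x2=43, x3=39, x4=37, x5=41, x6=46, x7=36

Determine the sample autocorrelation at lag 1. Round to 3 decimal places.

-0.326

Mean x̄ = (33 + 43 + 39 + 37 + 41 + 46 + 36)/7 = 39.2857
Deviations from mean: -6.2857, 3.7143, -0.2857, -2.2857, 1.7143, 6.7143, -3.2857
Σ(x_t−x̄)(x_{t+1}−x̄) = (-23.3469) + (-1.0612) + (0.6531) + (-3.9184) + (11.5102) + (-22.0612) = -38.2245
Denominator Σ(x_t−x̄)² = 117.4286
r_1 = -38.2245 / 117.4286 = -0.326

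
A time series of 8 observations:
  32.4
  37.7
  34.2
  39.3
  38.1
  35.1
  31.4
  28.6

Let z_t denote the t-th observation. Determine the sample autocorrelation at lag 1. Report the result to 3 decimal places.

0.271

Mean z̄ = (32.4 + 37.7 + 34.2 + 39.3 + 38.1 + 35.1 + 31.4 + 28.6)/8 = 34.6000
Deviations from mean: -2.2000, 3.1000, -0.4000, 4.7000, 3.5000, 0.5000, -3.2000, -6.0000
Numerator Σ_{t=1}^{7}(z_t−z̄)(z_{t+1}−z̄) = 25.8600
Denominator Σ(z_t−z̄)² = 95.4400
r_1 = 25.8600 / 95.4400 = 0.271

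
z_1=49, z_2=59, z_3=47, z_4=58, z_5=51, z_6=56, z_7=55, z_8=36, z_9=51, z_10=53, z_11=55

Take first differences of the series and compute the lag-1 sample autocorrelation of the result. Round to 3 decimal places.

First differences Δz: 10, -12, 11, -7, 5, -1, -19, 15, 2, 2
Mean of differences = 0.6000
Numerator Σ(Δz_t−Δz̄)(Δz_{t+1}−Δz̄) = -597.7600
Denominator Σ(Δz_t−Δz̄)² = 1030.4000
r_1(Δz) = -597.7600 / 1030.4000 = -0.580

-0.580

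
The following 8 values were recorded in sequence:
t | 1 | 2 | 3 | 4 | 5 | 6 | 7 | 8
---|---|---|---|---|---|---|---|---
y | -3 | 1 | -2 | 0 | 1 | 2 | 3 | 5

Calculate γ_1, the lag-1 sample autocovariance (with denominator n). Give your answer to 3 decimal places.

Mean ȳ = (-3 + 1 − 2 + 0 + 1 + 2 + 3 + 5)/8 = 0.8750
Deviations: -3.8750, 0.1250, -2.8750, -0.8750, 0.1250, 1.1250, 2.1250, 4.1250
Σ_{t=1}^{7}(y_t−ȳ)(y_{t+1}−ȳ) = 12.8594
γ_1 = 12.8594 / 8 = 1.607

1.607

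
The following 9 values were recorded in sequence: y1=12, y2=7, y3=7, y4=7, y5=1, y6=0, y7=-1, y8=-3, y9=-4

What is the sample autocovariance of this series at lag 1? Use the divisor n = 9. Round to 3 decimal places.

15.962

Mean ȳ = (12 + 7 + 7 + 7 + 1 + 0 − 1 − 3 − 4)/9 = 2.8889
Σ_{t=1}^{8}(y_t−ȳ)(y_{t+1}−ȳ) = 143.6543
γ_1 = 143.6543 / 9 = 15.962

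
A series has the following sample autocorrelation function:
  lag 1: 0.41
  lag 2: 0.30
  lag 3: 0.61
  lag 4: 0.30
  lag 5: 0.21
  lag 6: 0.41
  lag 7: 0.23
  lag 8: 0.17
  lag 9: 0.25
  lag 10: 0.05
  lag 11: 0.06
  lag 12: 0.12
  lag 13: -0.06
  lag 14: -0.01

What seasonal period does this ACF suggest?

3

The largest autocorrelation is r_3 = 0.61; the remaining lags stay at or below 0.41. The elevated value at lag 1 (0.41), dropping to 0.30 at lag 2, reflects decaying short-term dependence rather than seasonality.
The dominant spike at lag 3 indicates a seasonal period of 3.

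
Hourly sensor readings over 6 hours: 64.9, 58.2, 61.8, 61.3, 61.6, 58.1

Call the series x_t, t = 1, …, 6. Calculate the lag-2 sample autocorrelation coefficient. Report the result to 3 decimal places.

Mean x̄ = (64.9 + 58.2 + 61.8 + 61.3 + 61.6 + 58.1)/6 = 60.9833
Deviations from mean: 3.9167, -2.7833, 0.8167, 0.3167, 0.6167, -2.8833
Numerator Σ_{t=1}^{4}(x_t−x̄)(x_{t+2}−x̄) = 1.9078
Denominator Σ(x_t−x̄)² = 32.5483
r_2 = 1.9078 / 32.5483 = 0.059

0.059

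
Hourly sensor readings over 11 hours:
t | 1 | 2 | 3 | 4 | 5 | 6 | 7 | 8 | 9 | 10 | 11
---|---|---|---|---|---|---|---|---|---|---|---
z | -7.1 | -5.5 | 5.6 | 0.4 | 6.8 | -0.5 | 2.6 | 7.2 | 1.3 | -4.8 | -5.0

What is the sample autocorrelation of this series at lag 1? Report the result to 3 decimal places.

Mean z̄ = (-7.1 − 5.5 + 5.6 + 0.4 + 6.8 − 0.5 + 2.6 + 7.2 + 1.3 − 4.8 − 5.0)/11 = 0.0909
Numerator Σ_{t=1}^{10}(z_t−z̄)(z_{t+1}−z̄) = 53.1508
Denominator Σ(z_t−z̄)² = 266.9091
r_1 = 53.1508 / 266.9091 = 0.199

0.199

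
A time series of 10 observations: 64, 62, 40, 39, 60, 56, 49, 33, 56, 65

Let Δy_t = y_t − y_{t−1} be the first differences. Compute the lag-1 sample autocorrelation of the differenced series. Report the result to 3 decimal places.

-0.032

First differences Δy: -2, -22, -1, 21, -4, -7, -16, 23, 9
Mean of differences = 0.1111
Numerator Σ(Δy_t−Δȳ)(Δy_{t+1}−Δȳ) = -59.3457
Denominator Σ(Δy_t−Δȳ)² = 1860.8889
r_1(Δy) = -59.3457 / 1860.8889 = -0.032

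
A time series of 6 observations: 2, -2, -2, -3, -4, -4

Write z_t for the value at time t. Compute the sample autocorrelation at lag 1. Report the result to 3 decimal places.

Mean z̄ = (2 − 2 − 2 − 3 − 4 − 4)/6 = -2.1667
Deviations from mean: 4.1667, 0.1667, 0.1667, -0.8333, -1.8333, -1.8333
Σ(z_t−z̄)(z_{t+1}−z̄) = (0.6944) + (0.0278) + (-0.1389) + (1.5278) + (3.3611) = 5.4722
Denominator Σ(z_t−z̄)² = 24.8333
r_1 = 5.4722 / 24.8333 = 0.220

0.220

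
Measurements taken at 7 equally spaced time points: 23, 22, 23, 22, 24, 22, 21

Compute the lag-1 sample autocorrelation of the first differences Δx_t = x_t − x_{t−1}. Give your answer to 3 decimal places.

-0.539

First differences Δx: -1, 1, -1, 2, -2, -1
Mean of differences = -0.3333
Numerator Σ(Δx_t−Δx̄)(Δx_{t+1}−Δx̄) = -6.1111
Denominator Σ(Δx_t−Δx̄)² = 11.3333
r_1(Δx) = -6.1111 / 11.3333 = -0.539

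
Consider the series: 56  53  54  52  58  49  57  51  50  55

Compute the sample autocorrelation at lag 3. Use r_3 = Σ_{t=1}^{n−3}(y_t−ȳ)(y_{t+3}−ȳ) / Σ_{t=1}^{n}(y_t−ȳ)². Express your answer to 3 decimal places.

Mean ȳ = (56 + 53 + 54 + 52 + 58 + 49 + 57 + 51 + 50 + 55)/10 = 53.5000
Σ(y_t−ȳ)(y_{t+3}−ȳ) = (-3.7500) + (-2.2500) + (-2.2500) + (-5.2500) + (-11.2500) + (15.7500) + (5.2500) = -3.7500
Denominator Σ(y_t−ȳ)² = 82.5000
r_3 = -3.7500 / 82.5000 = -0.045

-0.045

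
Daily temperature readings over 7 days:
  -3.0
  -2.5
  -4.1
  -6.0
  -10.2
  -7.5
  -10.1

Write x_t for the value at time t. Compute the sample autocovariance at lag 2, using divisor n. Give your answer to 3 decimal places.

Mean x̄ = (-3.0 − 2.5 − 4.1 − 6.0 − 10.2 − 7.5 − 10.1)/7 = -6.2000
Deviations: 3.2000, 3.7000, 2.1000, 0.2000, -4.0000, -1.3000, -3.9000
Σ_{t=1}^{5}(x_t−x̄)(x_{t+2}−x̄) = 14.4000
γ_2 = 14.4000 / 7 = 2.057

2.057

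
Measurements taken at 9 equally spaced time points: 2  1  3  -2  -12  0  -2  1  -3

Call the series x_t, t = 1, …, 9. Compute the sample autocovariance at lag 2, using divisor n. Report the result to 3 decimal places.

Mean x̄ = (2 + 1 + 3 − 2 − 12 + 0 − 2 + 1 − 3)/9 = -1.3333
Σ_{t=1}^{7}(x_t−x̄)(x_{t+2}−x̄) = -22.8889
γ_2 = -22.8889 / 9 = -2.543

-2.543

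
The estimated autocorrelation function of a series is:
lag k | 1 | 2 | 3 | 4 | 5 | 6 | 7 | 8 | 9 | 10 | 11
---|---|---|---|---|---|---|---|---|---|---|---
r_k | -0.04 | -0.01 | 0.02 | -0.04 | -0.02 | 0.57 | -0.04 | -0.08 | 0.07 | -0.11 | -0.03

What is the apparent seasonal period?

6

The largest autocorrelation is r_6 = 0.57; the remaining lags stay at or below 0.07.
The dominant spike at lag 6 indicates a seasonal period of 6.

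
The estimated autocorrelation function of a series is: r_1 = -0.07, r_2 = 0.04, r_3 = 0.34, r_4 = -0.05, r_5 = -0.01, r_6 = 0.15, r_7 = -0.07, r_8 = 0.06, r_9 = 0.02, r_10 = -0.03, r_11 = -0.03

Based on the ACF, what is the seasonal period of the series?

The largest autocorrelation is r_3 = 0.34, with a weaker echo at lag 6 (0.15); the remaining lags stay at or below 0.06.
The dominant spike at lag 3 indicates a seasonal period of 3.

3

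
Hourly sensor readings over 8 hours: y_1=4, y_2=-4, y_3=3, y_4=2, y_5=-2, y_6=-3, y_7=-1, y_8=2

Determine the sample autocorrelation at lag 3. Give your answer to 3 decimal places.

0.015

Mean ȳ = (4 − 4 + 3 + 2 − 2 − 3 − 1 + 2)/8 = 0.1250
Deviations from mean: 3.8750, -4.1250, 2.8750, 1.8750, -2.1250, -3.1250, -1.1250, 1.8750
Σ(y_t−ȳ)(y_{t+3}−ȳ) = (7.2656) + (8.7656) + (-8.9844) + (-2.1094) + (-3.9844) = 0.9531
Denominator Σ(y_t−ȳ)² = 62.8750
r_3 = 0.9531 / 62.8750 = 0.015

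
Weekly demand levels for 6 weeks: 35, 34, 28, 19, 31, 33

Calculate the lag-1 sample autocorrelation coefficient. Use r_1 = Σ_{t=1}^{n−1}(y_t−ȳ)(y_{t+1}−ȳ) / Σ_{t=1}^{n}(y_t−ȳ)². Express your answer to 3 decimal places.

Mean ȳ = (35 + 34 + 28 + 19 + 31 + 33)/6 = 30.0000
Deviations from mean: 5.0000, 4.0000, -2.0000, -11.0000, 1.0000, 3.0000
Numerator Σ_{t=1}^{5}(y_t−ȳ)(y_{t+1}−ȳ) = 26.0000
Denominator Σ(y_t−ȳ)² = 176.0000
r_1 = 26.0000 / 176.0000 = 0.148

0.148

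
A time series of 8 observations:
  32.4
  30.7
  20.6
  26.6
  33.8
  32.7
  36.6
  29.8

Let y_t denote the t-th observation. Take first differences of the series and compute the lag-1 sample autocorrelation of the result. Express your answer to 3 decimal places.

-0.145

First differences Δy: -1.7, -10.1, 6.0, 7.2, -1.1, 3.9, -6.8
Mean of differences = -0.3714
Numerator Σ(Δy_t−Δȳ)(Δy_{t+1}−Δȳ) = -36.9065
Denominator Σ(Δy_t−Δȳ)² = 254.4343
r_1(Δy) = -36.9065 / 254.4343 = -0.145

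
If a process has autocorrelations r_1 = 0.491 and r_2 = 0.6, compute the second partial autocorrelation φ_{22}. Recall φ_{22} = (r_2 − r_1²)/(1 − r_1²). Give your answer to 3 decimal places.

φ_{22} = (r_2 − r_1²) / (1 − r_1²)
r_1² = (0.491)² = 0.241081
Numerator = 0.6 − 0.2411 = 0.3589; denominator = 1 − 0.2411 = 0.7589
φ_{22} = 0.3589 / 0.7589 = 0.473

0.473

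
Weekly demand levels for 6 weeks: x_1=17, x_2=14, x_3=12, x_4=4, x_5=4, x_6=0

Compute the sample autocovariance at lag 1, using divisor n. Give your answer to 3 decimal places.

Mean x̄ = (17 + 14 + 12 + 4 + 4 + 0)/6 = 8.5000
Deviations: 8.5000, 5.5000, 3.5000, -4.5000, -4.5000, -8.5000
Σ_{t=1}^{5}(x_t−x̄)(x_{t+1}−x̄) = 108.7500
γ_1 = 108.7500 / 6 = 18.125

18.125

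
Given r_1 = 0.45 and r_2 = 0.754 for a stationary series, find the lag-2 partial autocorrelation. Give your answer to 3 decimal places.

0.692

φ_{22} = (r_2 − r_1²) / (1 − r_1²)
r_1² = (0.45)² = 0.2025
Numerator = 0.754 − 0.2025 = 0.5515; denominator = 1 − 0.2025 = 0.7975
φ_{22} = 0.5515 / 0.7975 = 0.692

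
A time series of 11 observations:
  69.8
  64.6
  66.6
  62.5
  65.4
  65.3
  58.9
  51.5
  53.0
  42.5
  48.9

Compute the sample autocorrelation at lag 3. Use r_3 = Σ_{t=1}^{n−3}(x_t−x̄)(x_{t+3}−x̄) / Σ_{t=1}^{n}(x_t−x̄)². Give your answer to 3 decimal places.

0.147

Mean x̄ = (69.8 + 64.6 + 66.6 + 62.5 + 65.4 + 65.3 + 58.9 + 51.5 + 53.0 + 42.5 + 48.9)/11 = 59.0000
Numerator Σ_{t=1}^{8}(x_t−x̄)(x_{t+3}−x̄) = 112.7700
Denominator Σ(x_t−x̄)² = 765.1800
r_3 = 112.7700 / 765.1800 = 0.147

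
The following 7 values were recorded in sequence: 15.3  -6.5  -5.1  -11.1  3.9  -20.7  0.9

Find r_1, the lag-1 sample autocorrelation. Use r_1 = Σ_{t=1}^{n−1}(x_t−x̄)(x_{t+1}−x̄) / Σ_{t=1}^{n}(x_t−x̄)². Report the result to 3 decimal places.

-0.372

Mean x̄ = (15.3 − 6.5 − 5.1 − 11.1 + 3.9 − 20.7 + 0.9)/7 = -3.3286
Deviations from mean: 18.6286, -3.1714, -1.7714, -7.7714, 7.2286, -17.3714, 4.2286
Σ(x_t−x̄)(x_{t+1}−x̄) = (-59.0792) + (5.6180) + (13.7665) + (-56.1763) + (-125.5706) + (-73.4563) = -294.8980
Denominator Σ(x_t−x̄)² = 792.5143
r_1 = -294.8980 / 792.5143 = -0.372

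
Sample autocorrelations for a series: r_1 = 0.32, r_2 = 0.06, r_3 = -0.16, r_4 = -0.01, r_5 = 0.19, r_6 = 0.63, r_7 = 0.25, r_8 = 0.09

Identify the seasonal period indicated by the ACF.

The largest autocorrelation is r_6 = 0.63; the remaining lags stay at or below 0.32. The elevated value at lag 1 (0.32), dropping to 0.06 at lag 2, reflects decaying short-term dependence rather than seasonality.
The dominant spike at lag 6 indicates a seasonal period of 6.

6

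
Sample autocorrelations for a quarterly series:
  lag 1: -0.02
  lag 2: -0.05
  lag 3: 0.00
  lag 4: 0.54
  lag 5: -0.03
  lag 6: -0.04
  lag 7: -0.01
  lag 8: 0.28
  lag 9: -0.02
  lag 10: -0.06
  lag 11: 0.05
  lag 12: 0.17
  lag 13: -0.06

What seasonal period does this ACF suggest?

4

The largest autocorrelation is r_4 = 0.54, with weaker echoes at lags 8 (0.28) and 12 (0.17); the remaining lags stay at or below 0.05.
The dominant spike at lag 4 indicates a seasonal period of 4.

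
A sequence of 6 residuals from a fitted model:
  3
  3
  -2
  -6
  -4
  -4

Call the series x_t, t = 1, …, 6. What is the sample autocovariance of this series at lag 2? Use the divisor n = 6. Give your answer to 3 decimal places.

-1.815

Mean x̄ = (3 + 3 − 2 − 6 − 4 − 4)/6 = -1.6667
Deviations: 4.6667, 4.6667, -0.3333, -4.3333, -2.3333, -2.3333
Σ_{t=1}^{4}(x_t−x̄)(x_{t+2}−x̄) = -10.8889
γ_2 = -10.8889 / 6 = -1.815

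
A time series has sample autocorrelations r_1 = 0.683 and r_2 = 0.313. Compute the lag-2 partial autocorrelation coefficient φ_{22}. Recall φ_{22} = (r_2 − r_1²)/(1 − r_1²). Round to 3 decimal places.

φ_{22} = (r_2 − r_1²) / (1 − r_1²)
r_1² = (0.683)² = 0.466489
Numerator = 0.313 − 0.4665 = -0.1535; denominator = 1 − 0.4665 = 0.5335
φ_{22} = -0.1535 / 0.5335 = -0.288

-0.288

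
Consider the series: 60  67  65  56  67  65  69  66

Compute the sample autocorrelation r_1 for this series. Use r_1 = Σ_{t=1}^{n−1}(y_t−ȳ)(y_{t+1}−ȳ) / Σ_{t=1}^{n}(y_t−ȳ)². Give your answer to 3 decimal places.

-0.196

Mean ȳ = (60 + 67 + 65 + 56 + 67 + 65 + 69 + 66)/8 = 64.3750
Σ(y_t−ȳ)(y_{t+1}−ȳ) = (-11.4844) + (1.6406) + (-5.2344) + (-21.9844) + (1.6406) + (2.8906) + (7.5156) = -25.0156
Denominator Σ(y_t−ȳ)² = 127.8750
r_1 = -25.0156 / 127.8750 = -0.196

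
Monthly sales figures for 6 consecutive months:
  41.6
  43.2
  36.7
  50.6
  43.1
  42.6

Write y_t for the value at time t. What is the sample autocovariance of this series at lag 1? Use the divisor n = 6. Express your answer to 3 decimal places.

Mean ȳ = (41.6 + 43.2 + 36.7 + 50.6 + 43.1 + 42.6)/6 = 42.9667
Deviations: -1.3667, 0.2333, -6.2667, 7.6333, 0.1333, -0.3667
Σ_{t=1}^{5}(y_t−ȳ)(y_{t+1}−ȳ) = -48.6478
γ_1 = -48.6478 / 6 = -8.108

-8.108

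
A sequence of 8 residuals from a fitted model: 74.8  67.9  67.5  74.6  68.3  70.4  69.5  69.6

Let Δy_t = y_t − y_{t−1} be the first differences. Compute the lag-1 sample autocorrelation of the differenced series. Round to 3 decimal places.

First differences Δy: -6.9, -0.4, 7.1, -6.3, 2.1, -0.9, 0.1
Mean of differences = -0.7429
Numerator Σ(Δy_t−Δȳ)(Δy_{t+1}−Δȳ) = -59.3833
Denominator Σ(Δy_t−Δȳ)² = 139.2371
r_1(Δy) = -59.3833 / 139.2371 = -0.426

-0.426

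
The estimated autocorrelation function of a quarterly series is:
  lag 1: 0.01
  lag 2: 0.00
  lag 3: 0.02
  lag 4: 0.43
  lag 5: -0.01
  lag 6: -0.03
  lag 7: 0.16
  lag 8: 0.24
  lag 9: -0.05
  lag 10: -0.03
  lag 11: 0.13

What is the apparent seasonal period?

The largest autocorrelation is r_4 = 0.43, with a weaker echo at lag 8 (0.24); the remaining lags stay at or below 0.16.
The dominant spike at lag 4 indicates a seasonal period of 4.

4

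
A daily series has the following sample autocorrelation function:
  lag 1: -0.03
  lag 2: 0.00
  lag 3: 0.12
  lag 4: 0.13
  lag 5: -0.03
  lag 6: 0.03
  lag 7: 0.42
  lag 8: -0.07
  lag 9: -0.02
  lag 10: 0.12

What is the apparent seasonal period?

The largest autocorrelation is r_7 = 0.42; the remaining lags stay at or below 0.13.
The dominant spike at lag 7 indicates a seasonal period of 7.

7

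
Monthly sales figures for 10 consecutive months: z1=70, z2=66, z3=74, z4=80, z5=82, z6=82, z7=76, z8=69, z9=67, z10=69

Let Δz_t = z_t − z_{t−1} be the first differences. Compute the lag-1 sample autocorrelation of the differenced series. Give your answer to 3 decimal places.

First differences Δz: -4, 8, 6, 2, 0, -6, -7, -2, 2
Mean of differences = -0.1111
Numerator Σ(Δz_t−Δz̄)(Δz_{t+1}−Δz̄) = 80.0988
Denominator Σ(Δz_t−Δz̄)² = 212.8889
r_1(Δz) = 80.0988 / 212.8889 = 0.376

0.376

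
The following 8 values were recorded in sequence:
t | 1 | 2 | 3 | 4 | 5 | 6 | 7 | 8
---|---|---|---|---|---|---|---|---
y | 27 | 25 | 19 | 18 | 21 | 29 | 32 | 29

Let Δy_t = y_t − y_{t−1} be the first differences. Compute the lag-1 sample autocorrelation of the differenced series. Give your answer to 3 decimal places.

0.395

First differences Δy: -2, -6, -1, 3, 8, 3, -3
Mean of differences = 0.2857
Numerator Σ(Δy_t−Δȳ)(Δy_{t+1}−Δȳ) = 51.9184
Denominator Σ(Δy_t−Δȳ)² = 131.4286
r_1(Δy) = 51.9184 / 131.4286 = 0.395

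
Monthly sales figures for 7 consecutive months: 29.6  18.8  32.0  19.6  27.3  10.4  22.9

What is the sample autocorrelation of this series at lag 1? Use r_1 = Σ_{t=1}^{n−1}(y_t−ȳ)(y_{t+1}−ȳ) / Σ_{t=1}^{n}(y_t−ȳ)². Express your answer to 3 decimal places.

Mean ȳ = (29.6 + 18.8 + 32.0 + 19.6 + 27.3 + 10.4 + 22.9)/7 = 22.9429
Deviations from mean: 6.6571, -4.1429, 9.0571, -3.3429, 4.3571, -12.5429, -0.0429
Numerator Σ_{t=1}^{6}(y_t−ȳ)(y_{t+1}−ȳ) = -164.0576
Denominator Σ(y_t−ȳ)² = 330.9971
r_1 = -164.0576 / 330.9971 = -0.496

-0.496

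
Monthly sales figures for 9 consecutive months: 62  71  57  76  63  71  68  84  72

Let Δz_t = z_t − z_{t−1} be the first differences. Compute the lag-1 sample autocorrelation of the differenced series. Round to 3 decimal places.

First differences Δz: 9, -14, 19, -13, 8, -3, 16, -12
Mean of differences = 1.2500
Numerator Σ(Δz_t−Δz̄)(Δz_{t+1}−Δz̄) = -1024.8125
Denominator Σ(Δz_t−Δz̄)² = 1267.5000
r_1(Δz) = -1024.8125 / 1267.5000 = -0.809

-0.809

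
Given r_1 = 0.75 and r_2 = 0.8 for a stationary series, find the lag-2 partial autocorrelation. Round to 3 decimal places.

φ_{22} = (r_2 − r_1²) / (1 − r_1²)
r_1² = (0.75)² = 0.5625
Numerator = 0.8 − 0.5625 = 0.2375; denominator = 1 − 0.5625 = 0.4375
φ_{22} = 0.2375 / 0.4375 = 0.543

0.543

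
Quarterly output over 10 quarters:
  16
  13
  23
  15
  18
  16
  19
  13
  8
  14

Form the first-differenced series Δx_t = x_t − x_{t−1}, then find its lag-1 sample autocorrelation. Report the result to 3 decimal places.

First differences Δx: -3, 10, -8, 3, -2, 3, -6, -5, 6
Mean of differences = -0.2222
Numerator Σ(Δx_t−Δx̄)(Δx_{t+1}−Δx̄) = -165.1605
Denominator Σ(Δx_t−Δx̄)² = 291.5556
r_1(Δx) = -165.1605 / 291.5556 = -0.566

-0.566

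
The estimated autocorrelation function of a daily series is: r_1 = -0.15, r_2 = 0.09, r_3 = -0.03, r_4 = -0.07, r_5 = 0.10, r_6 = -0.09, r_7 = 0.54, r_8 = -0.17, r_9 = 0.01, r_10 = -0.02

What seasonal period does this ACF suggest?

7

The largest autocorrelation is r_7 = 0.54; the remaining lags stay at or below 0.10.
The dominant spike at lag 7 indicates a seasonal period of 7.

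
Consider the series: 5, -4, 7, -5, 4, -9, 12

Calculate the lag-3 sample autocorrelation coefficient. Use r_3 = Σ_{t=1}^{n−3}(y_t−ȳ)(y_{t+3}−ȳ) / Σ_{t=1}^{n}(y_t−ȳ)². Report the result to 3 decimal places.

-0.477

Mean ȳ = (5 − 4 + 7 − 5 + 4 − 9 + 12)/7 = 1.4286
Deviations from mean: 3.5714, -5.4286, 5.5714, -6.4286, 2.5714, -10.4286, 10.5714
Numerator Σ_{t=1}^{4}(y_t−ȳ)(y_{t+3}−ȳ) = -162.9796
Denominator Σ(y_t−ȳ)² = 341.7143
r_3 = -162.9796 / 341.7143 = -0.477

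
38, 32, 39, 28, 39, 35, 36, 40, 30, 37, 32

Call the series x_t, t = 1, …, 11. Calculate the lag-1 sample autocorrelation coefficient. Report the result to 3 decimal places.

Mean x̄ = (38 + 32 + 39 + 28 + 39 + 35 + 36 + 40 + 30 + 37 + 32)/11 = 35.0909
Numerator Σ_{t=1}^{10}(x_t−x̄)(x_{t+1}−x̄) = -113.0992
Denominator Σ(x_t−x̄)² = 162.9091
r_1 = -113.0992 / 162.9091 = -0.694

-0.694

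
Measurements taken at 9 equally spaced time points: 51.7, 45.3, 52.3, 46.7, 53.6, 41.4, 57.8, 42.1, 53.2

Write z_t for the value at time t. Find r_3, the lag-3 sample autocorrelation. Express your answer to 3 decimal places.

Mean z̄ = (51.7 + 45.3 + 52.3 + 46.7 + 53.6 + 41.4 + 57.8 + 42.1 + 53.2)/9 = 49.3444
Numerator Σ_{t=1}^{6}(z_t−z̄)(z_{t+3}−z̄) = -130.7404
Denominator Σ(z_t−z̄)² = 257.7022
r_3 = -130.7404 / 257.7022 = -0.507

-0.507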